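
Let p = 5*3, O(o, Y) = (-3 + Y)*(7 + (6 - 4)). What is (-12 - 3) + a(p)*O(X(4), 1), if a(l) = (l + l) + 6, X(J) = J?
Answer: -663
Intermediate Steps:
O(o, Y) = -27 + 9*Y (O(o, Y) = (-3 + Y)*(7 + 2) = (-3 + Y)*9 = -27 + 9*Y)
p = 15
a(l) = 6 + 2*l (a(l) = 2*l + 6 = 6 + 2*l)
(-12 - 3) + a(p)*O(X(4), 1) = (-12 - 3) + (6 + 2*15)*(-27 + 9*1) = -15 + (6 + 30)*(-27 + 9) = -15 + 36*(-18) = -15 - 648 = -663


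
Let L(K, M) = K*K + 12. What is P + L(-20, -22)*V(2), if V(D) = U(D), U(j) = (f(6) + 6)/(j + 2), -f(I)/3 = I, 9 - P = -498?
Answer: -729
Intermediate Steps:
P = 507 (P = 9 - 1*(-498) = 9 + 498 = 507)
f(I) = -3*I
U(j) = -12/(2 + j) (U(j) = (-3*6 + 6)/(j + 2) = (-18 + 6)/(2 + j) = -12/(2 + j))
L(K, M) = 12 + K² (L(K, M) = K² + 12 = 12 + K²)
V(D) = -12/(2 + D)
P + L(-20, -22)*V(2) = 507 + (12 + (-20)²)*(-12/(2 + 2)) = 507 + (12 + 400)*(-12/4) = 507 + 412*(-12*¼) = 507 + 412*(-3) = 507 - 1236 = -729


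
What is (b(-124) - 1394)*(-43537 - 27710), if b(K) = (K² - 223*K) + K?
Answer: -2957462970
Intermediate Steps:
b(K) = K² - 222*K
(b(-124) - 1394)*(-43537 - 27710) = (-124*(-222 - 124) - 1394)*(-43537 - 27710) = (-124*(-346) - 1394)*(-71247) = (42904 - 1394)*(-71247) = 41510*(-71247) = -2957462970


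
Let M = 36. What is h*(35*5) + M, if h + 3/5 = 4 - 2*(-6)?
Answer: 2731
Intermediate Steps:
h = 77/5 (h = -⅗ + (4 - 2*(-6)) = -⅗ + (4 + 12) = -⅗ + 16 = 77/5 ≈ 15.400)
h*(35*5) + M = 77*(35*5)/5 + 36 = (77/5)*175 + 36 = 2695 + 36 = 2731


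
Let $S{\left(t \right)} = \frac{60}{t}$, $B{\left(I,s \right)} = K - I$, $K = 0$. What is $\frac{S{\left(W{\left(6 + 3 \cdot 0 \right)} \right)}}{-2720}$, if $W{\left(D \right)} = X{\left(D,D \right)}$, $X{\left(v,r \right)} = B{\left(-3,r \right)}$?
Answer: $- \frac{1}{136} \approx -0.0073529$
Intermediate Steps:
$B{\left(I,s \right)} = - I$ ($B{\left(I,s \right)} = 0 - I = - I$)
$X{\left(v,r \right)} = 3$ ($X{\left(v,r \right)} = \left(-1\right) \left(-3\right) = 3$)
$W{\left(D \right)} = 3$
$\frac{S{\left(W{\left(6 + 3 \cdot 0 \right)} \right)}}{-2720} = \frac{60 \cdot \frac{1}{3}}{-2720} = 60 \cdot \frac{1}{3} \left(- \frac{1}{2720}\right) = 20 \left(- \frac{1}{2720}\right) = - \frac{1}{136}$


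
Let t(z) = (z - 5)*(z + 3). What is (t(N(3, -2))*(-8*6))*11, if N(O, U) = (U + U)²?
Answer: -110352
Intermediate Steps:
N(O, U) = 4*U² (N(O, U) = (2*U)² = 4*U²)
t(z) = (-5 + z)*(3 + z)
(t(N(3, -2))*(-8*6))*11 = ((-15 + (4*(-2)²)² - 8*(-2)²)*(-8*6))*11 = ((-15 + (4*4)² - 8*4)*(-48))*11 = ((-15 + 16² - 2*16)*(-48))*11 = ((-15 + 256 - 32)*(-48))*11 = (209*(-48))*11 = -10032*11 = -110352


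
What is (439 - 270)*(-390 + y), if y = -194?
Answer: -98696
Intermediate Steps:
(439 - 270)*(-390 + y) = (439 - 270)*(-390 - 194) = 169*(-584) = -98696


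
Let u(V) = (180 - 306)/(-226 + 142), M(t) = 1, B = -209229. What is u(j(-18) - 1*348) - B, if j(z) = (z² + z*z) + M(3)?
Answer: 418461/2 ≈ 2.0923e+5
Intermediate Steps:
j(z) = 1 + 2*z² (j(z) = (z² + z*z) + 1 = (z² + z²) + 1 = 2*z² + 1 = 1 + 2*z²)
u(V) = 3/2 (u(V) = -126/(-84) = -126*(-1/84) = 3/2)
u(j(-18) - 1*348) - B = 3/2 - 1*(-209229) = 3/2 + 209229 = 418461/2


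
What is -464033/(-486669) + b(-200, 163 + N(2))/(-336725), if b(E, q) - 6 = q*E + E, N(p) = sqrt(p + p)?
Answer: 172406002711/163873619025 ≈ 1.0521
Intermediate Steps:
N(p) = sqrt(2)*sqrt(p) (N(p) = sqrt(2*p) = sqrt(2)*sqrt(p))
b(E, q) = 6 + E + E*q (b(E, q) = 6 + (q*E + E) = 6 + (E*q + E) = 6 + (E + E*q) = 6 + E + E*q)
-464033/(-486669) + b(-200, 163 + N(2))/(-336725) = -464033/(-486669) + (6 - 200 - 200*(163 + sqrt(2)*sqrt(2)))/(-336725) = -464033*(-1/486669) + (6 - 200 - 200*(163 + 2))*(-1/336725) = 464033/486669 + (6 - 200 - 200*165)*(-1/336725) = 464033/486669 + (6 - 200 - 33000)*(-1/336725) = 464033/486669 - 33194*(-1/336725) = 464033/486669 + 33194/336725 = 172406002711/163873619025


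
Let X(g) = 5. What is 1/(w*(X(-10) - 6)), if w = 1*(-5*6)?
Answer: 1/30 ≈ 0.033333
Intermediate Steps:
w = -30 (w = 1*(-30) = -30)
1/(w*(X(-10) - 6)) = 1/(-30*(5 - 6)) = 1/(-30*(-1)) = 1/30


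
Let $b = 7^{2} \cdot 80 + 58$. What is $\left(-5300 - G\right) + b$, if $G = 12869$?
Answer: $-14191$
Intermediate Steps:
$b = 3978$ ($b = 49 \cdot 80 + 58 = 3920 + 58 = 3978$)
$\left(-5300 - G\right) + b = \left(-5300 - 12869\right) + 3978 = -18169 + 3978 = -14191$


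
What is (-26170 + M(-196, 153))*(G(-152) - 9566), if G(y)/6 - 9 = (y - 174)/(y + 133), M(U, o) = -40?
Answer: 4685614120/19 ≈ 2.4661e+8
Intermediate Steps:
G(y) = 54 + 6*(-174 + y)/(133 + y) (G(y) = 54 + 6*((y - 174)/(y + 133)) = 54 + 6*((-174 + y)/(133 + y)) = 54 + 6*(-174 + y)/(133 + y))
(-26170 + M(-196, 153))*(G(-152) - 9566) = (-26170 - 40)*(6*(1023 + 10*(-152))/(133 - 152) - 9566) = -26210*(6*(1023 - 1520)/(-19) - 9566) = -26210*(6*(-1/19)*(-497) - 9566) = -26210*(2982/19 - 9566) = -26210*(-178772/19) = 4685614120/19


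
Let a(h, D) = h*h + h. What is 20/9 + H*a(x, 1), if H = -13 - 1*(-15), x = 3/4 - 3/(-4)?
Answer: 175/18 ≈ 9.7222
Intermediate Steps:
x = 3/2 (x = 3*(1/4) - 3*(-1/4) = 3/4 + 3/4 = 3/2 ≈ 1.5000)
H = 2 (H = -13 + 15 = 2)
a(h, D) = h + h**2 (a(h, D) = h**2 + h = h + h**2)
20/9 + H*a(x, 1) = 20/9 + 2*(3*(1 + 3/2)/2) = 20*(1/9) + 2*((3/2)*(5/2)) = 20/9 + 2*(15/4) = 20/9 + 15/2 = 175/18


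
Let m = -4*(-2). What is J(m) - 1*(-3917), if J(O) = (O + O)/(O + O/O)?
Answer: 35269/9 ≈ 3918.8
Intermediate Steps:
m = 8
J(O) = 2*O/(1 + O) (J(O) = (2*O)/(O + 1) = (2*O)/(1 + O) = 2*O/(1 + O))
J(m) - 1*(-3917) = 2*8/(1 + 8) - 1*(-3917) = 2*8/9 + 3917 = 2*8*(1/9) + 3917 = 16/9 + 3917 = 35269/9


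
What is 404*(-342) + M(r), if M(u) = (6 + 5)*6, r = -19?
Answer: -138102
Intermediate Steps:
M(u) = 66 (M(u) = 11*6 = 66)
404*(-342) + M(r) = 404*(-342) + 66 = -138168 + 66 = -138102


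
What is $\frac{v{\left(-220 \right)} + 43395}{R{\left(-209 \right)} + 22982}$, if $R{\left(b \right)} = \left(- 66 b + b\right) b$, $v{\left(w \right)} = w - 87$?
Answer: $- \frac{43088}{2816283} \approx -0.0153$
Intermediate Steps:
$v{\left(w \right)} = -87 + w$ ($v{\left(w \right)} = w - 87 = -87 + w$)
$R{\left(b \right)} = - 65 b^{2}$ ($R{\left(b \right)} = - 65 b b = - 65 b^{2}$)
$\frac{v{\left(-220 \right)} + 43395}{R{\left(-209 \right)} + 22982} = \frac{\left(-87 - 220\right) + 43395}{- 65 \left(-209\right)^{2} + 22982} = \frac{-307 + 43395}{\left(-65\right) 43681 + 22982} = \frac{43088}{-2839265 + 22982} = \frac{43088}{-2816283} = 43088 \left(- \frac{1}{2816283}\right) = - \frac{43088}{2816283}$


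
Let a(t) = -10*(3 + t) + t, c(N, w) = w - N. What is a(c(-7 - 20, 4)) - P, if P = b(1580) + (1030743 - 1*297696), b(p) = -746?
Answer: -732610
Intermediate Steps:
P = 732301 (P = -746 + (1030743 - 1*297696) = -746 + (1030743 - 297696) = -746 + 733047 = 732301)
a(t) = -30 - 9*t (a(t) = (-30 - 10*t) + t = -30 - 9*t)
a(c(-7 - 20, 4)) - P = (-30 - 9*(4 - (-7 - 20))) - 1*732301 = (-30 - 9*(4 - 1*(-27))) - 732301 = (-30 - 9*(4 + 27)) - 732301 = (-30 - 9*31) - 732301 = (-30 - 279) - 732301 = -309 - 732301 = -732610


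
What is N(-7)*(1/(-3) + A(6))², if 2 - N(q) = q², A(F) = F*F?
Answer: -538103/9 ≈ -59789.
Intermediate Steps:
A(F) = F²
N(q) = 2 - q²
N(-7)*(1/(-3) + A(6))² = (2 - 1*(-7)²)*(1/(-3) + 6²)² = (2 - 1*49)*(-⅓ + 36)² = (2 - 49)*(107/3)² = -47*11449/9 = -538103/9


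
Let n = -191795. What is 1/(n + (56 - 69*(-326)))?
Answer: -1/169245 ≈ -5.9086e-6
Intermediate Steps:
1/(n + (56 - 69*(-326))) = 1/(-191795 + (56 - 69*(-326))) = 1/(-191795 + (56 + 22494)) = 1/(-191795 + 22550) = 1/(-169245) = -1/169245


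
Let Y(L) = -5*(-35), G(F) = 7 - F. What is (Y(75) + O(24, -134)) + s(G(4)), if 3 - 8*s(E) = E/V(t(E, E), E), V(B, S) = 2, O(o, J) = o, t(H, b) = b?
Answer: 3187/16 ≈ 199.19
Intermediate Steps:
Y(L) = 175
s(E) = 3/8 - E/16 (s(E) = 3/8 - E/(8*2) = 3/8 - E/16)
(Y(75) + O(24, -134)) + s(G(4)) = (175 + 24) + (3/8 - (7 - 1*4)/16) = 199 + (3/8 - (7 - 4)/16) = 199 + (3/8 - 1/16*3) = 199 + (3/8 - 3/16) = 199 + 3/16 = 3187/16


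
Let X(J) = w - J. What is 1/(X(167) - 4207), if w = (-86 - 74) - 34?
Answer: -1/4568 ≈ -0.00021891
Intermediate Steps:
w = -194 (w = -160 - 34 = -194)
X(J) = -194 - J
1/(X(167) - 4207) = 1/((-194 - 1*167) - 4207) = 1/((-194 - 167) - 4207) = 1/(-361 - 4207) = 1/(-4568) = -1/4568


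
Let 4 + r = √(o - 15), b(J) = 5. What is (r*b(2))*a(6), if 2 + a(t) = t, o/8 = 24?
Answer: -80 + 20*√177 ≈ 186.08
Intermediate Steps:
o = 192 (o = 8*24 = 192)
r = -4 + √177 (r = -4 + √(192 - 15) = -4 + √177 ≈ 9.3041)
a(t) = -2 + t
(r*b(2))*a(6) = ((-4 + √177)*5)*(-2 + 6) = (-20 + 5*√177)*4 = -80 + 20*√177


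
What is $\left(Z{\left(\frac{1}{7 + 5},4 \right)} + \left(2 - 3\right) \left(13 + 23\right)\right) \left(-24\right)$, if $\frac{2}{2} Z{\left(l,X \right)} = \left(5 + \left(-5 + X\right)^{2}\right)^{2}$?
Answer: $0$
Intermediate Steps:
$Z{\left(l,X \right)} = \left(5 + \left(-5 + X\right)^{2}\right)^{2}$
$\left(Z{\left(\frac{1}{7 + 5},4 \right)} + \left(2 - 3\right) \left(13 + 23\right)\right) \left(-24\right) = \left(\left(5 + \left(-5 + 4\right)^{2}\right)^{2} + \left(2 - 3\right) \left(13 + 23\right)\right) \left(-24\right) = \left(\left(5 + \left(-1\right)^{2}\right)^{2} - 36\right) \left(-24\right) = \left(\left(5 + 1\right)^{2} - 36\right) \left(-24\right) = \left(6^{2} - 36\right) \left(-24\right) = \left(36 - 36\right) \left(-24\right) = 0 \left(-24\right) = 0$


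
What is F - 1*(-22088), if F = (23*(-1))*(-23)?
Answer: 22617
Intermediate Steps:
F = 529 (F = -23*(-23) = 529)
F - 1*(-22088) = 529 - 1*(-22088) = 529 + 22088 = 22617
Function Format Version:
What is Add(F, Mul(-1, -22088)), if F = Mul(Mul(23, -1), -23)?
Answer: 22617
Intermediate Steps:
F = 529 (F = Mul(-23, -23) = 529)
Add(F, Mul(-1, -22088)) = Add(529, Mul(-1, -22088)) = Add(529, 22088) = 22617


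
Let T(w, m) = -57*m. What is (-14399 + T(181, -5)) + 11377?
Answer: -2737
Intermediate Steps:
(-14399 + T(181, -5)) + 11377 = (-14399 - 57*(-5)) + 11377 = (-14399 + 285) + 11377 = -14114 + 11377 = -2737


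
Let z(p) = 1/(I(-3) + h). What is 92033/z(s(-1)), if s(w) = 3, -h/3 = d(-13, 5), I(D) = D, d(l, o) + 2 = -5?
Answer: 1656594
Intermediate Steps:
d(l, o) = -7 (d(l, o) = -2 - 5 = -7)
h = 21 (h = -3*(-7) = 21)
z(p) = 1/18 (z(p) = 1/(-3 + 21) = 1/18)
92033/z(s(-1)) = 92033/(1/18) = 92033*18 = 1656594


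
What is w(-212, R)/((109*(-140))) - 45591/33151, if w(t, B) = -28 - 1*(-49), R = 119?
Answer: -99487833/72269180 ≈ -1.3766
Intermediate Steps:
w(t, B) = 21 (w(t, B) = -28 + 49 = 21)
w(-212, R)/((109*(-140))) - 45591/33151 = 21/((109*(-140))) - 45591/33151 = 21/(-15260) - 45591*1/33151 = 21*(-1/15260) - 45591/33151 = -3/2180 - 45591/33151 = -99487833/72269180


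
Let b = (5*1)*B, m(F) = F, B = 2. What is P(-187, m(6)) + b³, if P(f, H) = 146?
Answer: 1146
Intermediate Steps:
b = 10 (b = (5*1)*2 = 5*2 = 10)
P(-187, m(6)) + b³ = 146 + 10³ = 146 + 1000 = 1146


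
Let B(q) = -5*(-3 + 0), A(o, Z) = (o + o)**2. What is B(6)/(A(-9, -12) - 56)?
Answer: 15/268 ≈ 0.055970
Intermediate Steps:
A(o, Z) = 4*o**2 (A(o, Z) = (2*o)**2 = 4*o**2)
B(q) = 15 (B(q) = -5*(-3) = 15)
B(6)/(A(-9, -12) - 56) = 15/(4*(-9)**2 - 56) = 15/(4*81 - 56) = 15/(324 - 56) = 15/268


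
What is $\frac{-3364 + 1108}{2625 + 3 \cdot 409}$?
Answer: $- \frac{188}{321} \approx -0.58567$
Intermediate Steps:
$\frac{-3364 + 1108}{2625 + 3 \cdot 409} = - \frac{2256}{2625 + 1227} = - \frac{2256}{3852} = \left(-2256\right) \frac{1}{3852} = - \frac{188}{321}$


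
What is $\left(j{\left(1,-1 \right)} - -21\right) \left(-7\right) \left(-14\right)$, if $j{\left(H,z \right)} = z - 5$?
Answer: $1470$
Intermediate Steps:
$j{\left(H,z \right)} = -5 + z$
$\left(j{\left(1,-1 \right)} - -21\right) \left(-7\right) \left(-14\right) = \left(\left(-5 - 1\right) - -21\right) \left(-7\right) \left(-14\right) = \left(-6 + 21\right) \left(-7\right) \left(-14\right) = 15 \left(-7\right) \left(-14\right) = \left(-105\right) \left(-14\right) = 1470$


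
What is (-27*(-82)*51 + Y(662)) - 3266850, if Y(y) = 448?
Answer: -3153488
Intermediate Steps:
(-27*(-82)*51 + Y(662)) - 3266850 = (-27*(-82)*51 + 448) - 3266850 = (2214*51 + 448) - 3266850 = (112914 + 448) - 3266850 = 113362 - 3266850 = -3153488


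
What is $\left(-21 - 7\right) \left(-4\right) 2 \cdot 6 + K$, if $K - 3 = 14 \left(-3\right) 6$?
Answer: $1095$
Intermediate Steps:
$K = -249$ ($K = 3 + 14 \left(-3\right) 6 = 3 - 252 = -249$)
$\left(-21 - 7\right) \left(-4\right) 2 \cdot 6 + K = \left(-21 - 7\right) \left(-4\right) 2 \cdot 6 - 249 = - 28 \left(\left(-8\right) 6\right) - 249 = \left(-28\right) \left(-48\right) - 249 = 1344 - 249 = 1095$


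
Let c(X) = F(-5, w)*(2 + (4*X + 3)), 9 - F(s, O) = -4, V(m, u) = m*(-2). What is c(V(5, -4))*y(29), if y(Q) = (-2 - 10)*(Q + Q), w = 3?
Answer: 316680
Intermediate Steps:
V(m, u) = -2*m
F(s, O) = 13 (F(s, O) = 9 - 1*(-4) = 9 + 4 = 13)
y(Q) = -24*Q
c(X) = 65 + 52*X (c(X) = 13*(2 + (4*X + 3)) = 13*(2 + (3 + 4*X)) = 13*(5 + 4*X) = 65 + 52*X)
c(V(5, -4))*y(29) = (65 + 52*(-2*5))*(-24*29) = (65 + 52*(-10))*(-696) = (65 - 520)*(-696) = -455*(-696) = 316680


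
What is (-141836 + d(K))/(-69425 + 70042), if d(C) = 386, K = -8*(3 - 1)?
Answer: -141450/617 ≈ -229.25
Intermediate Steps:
K = -16 (K = -8*2 = -16)
(-141836 + d(K))/(-69425 + 70042) = (-141836 + 386)/(-69425 + 70042) = -141450/617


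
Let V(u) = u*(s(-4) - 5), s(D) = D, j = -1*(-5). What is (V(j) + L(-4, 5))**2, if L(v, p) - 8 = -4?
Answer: 1681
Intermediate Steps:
j = 5
L(v, p) = 4 (L(v, p) = 8 - 4 = 4)
V(u) = -9*u (V(u) = u*(-4 - 5) = u*(-9) = -9*u)
(V(j) + L(-4, 5))**2 = (-9*5 + 4)**2 = (-45 + 4)**2 = (-41)**2 = 1681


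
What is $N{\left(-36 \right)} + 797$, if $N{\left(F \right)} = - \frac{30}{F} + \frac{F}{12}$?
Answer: $\frac{4769}{6} \approx 794.83$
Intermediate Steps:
$N{\left(F \right)} = - \frac{30}{F} + \frac{F}{12}$ ($N{\left(F \right)} = - \frac{30}{F} + F \frac{1}{12} = - \frac{30}{F} + \frac{F}{12}$)
$N{\left(-36 \right)} + 797 = \left(- \frac{30}{-36} + \frac{1}{12} \left(-36\right)\right) + 797 = \left(\left(-30\right) \left(- \frac{1}{36}\right) - 3\right) + 797 = \left(\frac{5}{6} - 3\right) + 797 = - \frac{13}{6} + 797 = \frac{4769}{6}$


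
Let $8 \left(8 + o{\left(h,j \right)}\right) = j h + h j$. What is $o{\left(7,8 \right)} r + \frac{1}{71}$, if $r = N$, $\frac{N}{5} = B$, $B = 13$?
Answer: $\frac{27691}{71} \approx 390.01$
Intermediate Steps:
$o{\left(h,j \right)} = -8 + \frac{h j}{4}$ ($o{\left(h,j \right)} = -8 + \frac{j h + h j}{8} = -8 + \frac{h j + h j}{8} = -8 + \frac{2 h j}{8} = -8 + \frac{h j}{4}$)
$N = 65$ ($N = 5 \cdot 13 = 65$)
$r = 65$
$o{\left(7,8 \right)} r + \frac{1}{71} = \left(-8 + \frac{1}{4} \cdot 7 \cdot 8\right) 65 + \frac{1}{71} = \left(-8 + 14\right) 65 + \frac{1}{71} = 6 \cdot 65 + \frac{1}{71} = 390 + \frac{1}{71} = \frac{27691}{71}$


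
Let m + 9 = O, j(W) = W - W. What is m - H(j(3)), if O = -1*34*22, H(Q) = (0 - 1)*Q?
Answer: -757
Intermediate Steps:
j(W) = 0
H(Q) = -Q
O = -748 (O = -34*22 = -748)
m = -757 (m = -9 - 748 = -757)
m - H(j(3)) = -757 - (-1)*0 = -757 - 1*0 = -757 + 0 = -757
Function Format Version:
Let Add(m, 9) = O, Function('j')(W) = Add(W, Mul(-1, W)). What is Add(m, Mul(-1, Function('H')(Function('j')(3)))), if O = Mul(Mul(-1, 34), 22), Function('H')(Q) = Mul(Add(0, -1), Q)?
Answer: -757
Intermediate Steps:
Function('j')(W) = 0
Function('H')(Q) = Mul(-1, Q)
O = -748 (O = Mul(-34, 22) = -748)
m = -757 (m = Add(-9, -748) = -757)
Add(m, Mul(-1, Function('H')(Function('j')(3)))) = Add(-757, Mul(-1, Mul(-1, 0))) = Add(-757, Mul(-1, 0)) = Add(-757, 0) = -757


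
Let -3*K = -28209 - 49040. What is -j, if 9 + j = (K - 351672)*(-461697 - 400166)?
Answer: -842701199894/3 ≈ -2.8090e+11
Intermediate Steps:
K = 77249/3 (K = -(-28209 - 49040)/3 = -⅓*(-77249) = 77249/3 ≈ 25750.)
j = 842701199894/3 (j = -9 + (77249/3 - 351672)*(-461697 - 400166) = -9 - 977767/3*(-861863) = -9 + 842701199921/3 = 842701199894/3 ≈ 2.8090e+11)
-j = -1*842701199894/3 = -842701199894/3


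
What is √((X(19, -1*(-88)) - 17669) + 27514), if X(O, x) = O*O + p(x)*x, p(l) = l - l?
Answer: 27*√14 ≈ 101.02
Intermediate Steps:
p(l) = 0
X(O, x) = O² (X(O, x) = O*O + 0*x = O² + 0 = O²)
√((X(19, -1*(-88)) - 17669) + 27514) = √((19² - 17669) + 27514) = √((361 - 17669) + 27514) = √(-17308 + 27514) = √10206 = 27*√14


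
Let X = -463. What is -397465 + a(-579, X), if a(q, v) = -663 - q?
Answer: -397549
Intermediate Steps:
-397465 + a(-579, X) = -397465 + (-663 - 1*(-579)) = -397465 + (-663 + 579) = -397465 - 84 = -397549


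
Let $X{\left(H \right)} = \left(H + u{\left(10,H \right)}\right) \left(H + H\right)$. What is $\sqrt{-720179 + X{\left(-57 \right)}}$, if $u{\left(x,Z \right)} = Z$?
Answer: $17 i \sqrt{2447} \approx 840.94 i$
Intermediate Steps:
$X{\left(H \right)} = 4 H^{2}$ ($X{\left(H \right)} = \left(H + H\right) \left(H + H\right) = 2 H 2 H = 4 H^{2}$)
$\sqrt{-720179 + X{\left(-57 \right)}} = \sqrt{-720179 + 4 \left(-57\right)^{2}} = \sqrt{-720179 + 4 \cdot 3249} = \sqrt{-720179 + 12996} = \sqrt{-707183} = 17 i \sqrt{2447}$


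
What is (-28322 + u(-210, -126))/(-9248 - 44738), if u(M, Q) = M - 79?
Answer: 28611/53986 ≈ 0.52997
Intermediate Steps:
u(M, Q) = -79 + M
(-28322 + u(-210, -126))/(-9248 - 44738) = (-28322 + (-79 - 210))/(-9248 - 44738) = (-28322 - 289)/(-53986) = -28611*(-1/53986) = 28611/53986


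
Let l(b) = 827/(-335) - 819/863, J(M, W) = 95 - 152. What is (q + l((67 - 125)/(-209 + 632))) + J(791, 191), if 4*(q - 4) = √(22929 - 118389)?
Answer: -16310631/289105 + I*√23865/2 ≈ -56.418 + 77.241*I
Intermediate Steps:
J(M, W) = -57
l(b) = -988066/289105 (l(b) = 827*(-1/335) - 819*1/863 = -827/335 - 819/863 = -988066/289105)
q = 4 + I*√23865/2 (q = 4 + √(22929 - 118389)/4 = 4 + √(-95460)/4 = 4 + (2*I*√23865)/4 = 4 + I*√23865/2 ≈ 4.0 + 77.241*I)
(q + l((67 - 125)/(-209 + 632))) + J(791, 191) = ((4 + I*√23865/2) - 988066/289105) - 57 = (168354/289105 + I*√23865/2) - 57 = -16310631/289105 + I*√23865/2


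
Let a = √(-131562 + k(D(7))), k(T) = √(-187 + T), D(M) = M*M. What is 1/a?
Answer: (-131562 + I*√138)^(-½) ≈ 1.2e-7 - 0.002757*I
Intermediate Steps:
D(M) = M²
a = √(-131562 + I*√138) (a = √(-131562 + √(-187 + 7²)) = √(-131562 + √(-187 + 49)) = √(-131562 + √(-138)) = √(-131562 + I*√138) ≈ 0.016 + 362.71*I)
1/a = 1/(√(-131562 + I*√138)) = (-131562 + I*√138)^(-½)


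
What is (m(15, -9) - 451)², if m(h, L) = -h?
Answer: 217156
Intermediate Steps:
(m(15, -9) - 451)² = (-1*15 - 451)² = (-15 - 451)² = (-466)² = 217156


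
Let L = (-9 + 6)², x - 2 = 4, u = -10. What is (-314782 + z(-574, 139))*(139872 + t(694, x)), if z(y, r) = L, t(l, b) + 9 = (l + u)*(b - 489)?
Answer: 59967089457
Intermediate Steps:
x = 6 (x = 2 + 4 = 6)
L = 9 (L = (-3)² = 9)
t(l, b) = -9 + (-489 + b)*(-10 + l) (t(l, b) = -9 + (l - 10)*(b - 489) = -9 + (-10 + l)*(-489 + b) = -9 + (-489 + b)*(-10 + l))
z(y, r) = 9
(-314782 + z(-574, 139))*(139872 + t(694, x)) = (-314782 + 9)*(139872 + (4881 - 489*694 - 10*6 + 6*694)) = -314773*(139872 + (4881 - 339366 - 60 + 4164)) = -314773*(139872 - 330381) = -314773*(-190509) = 59967089457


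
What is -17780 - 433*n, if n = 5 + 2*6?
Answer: -25141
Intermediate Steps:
n = 17 (n = 5 + 12 = 17)
-17780 - 433*n = -17780 - 433*17 = -17780 - 1*7361 = -17780 - 7361 = -25141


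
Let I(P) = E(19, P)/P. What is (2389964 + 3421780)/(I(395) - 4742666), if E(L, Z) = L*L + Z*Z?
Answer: -573909720/468299171 ≈ -1.2255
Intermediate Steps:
E(L, Z) = L² + Z²
I(P) = (361 + P²)/P (I(P) = (19² + P²)/P = (361 + P²)/P)
(2389964 + 3421780)/(I(395) - 4742666) = (2389964 + 3421780)/((395 + 361/395) - 4742666) = 5811744/((395 + 361*(1/395)) - 4742666) = 5811744/((395 + 361/395) - 4742666) = 5811744/(156386/395 - 4742666) = 5811744/(-1873196684/395) = 5811744*(-395/1873196684) = -573909720/468299171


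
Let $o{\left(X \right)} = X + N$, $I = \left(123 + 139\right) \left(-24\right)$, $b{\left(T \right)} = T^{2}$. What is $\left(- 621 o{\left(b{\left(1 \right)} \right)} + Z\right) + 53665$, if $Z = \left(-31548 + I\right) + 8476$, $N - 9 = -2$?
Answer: $19337$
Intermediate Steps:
$N = 7$ ($N = 9 - 2 = 7$)
$I = -6288$ ($I = 262 \left(-24\right) = -6288$)
$o{\left(X \right)} = 7 + X$ ($o{\left(X \right)} = X + 7 = 7 + X$)
$Z = -29360$ ($Z = \left(-31548 - 6288\right) + 8476 = -37836 + 8476 = -29360$)
$\left(- 621 o{\left(b{\left(1 \right)} \right)} + Z\right) + 53665 = \left(- 621 \left(7 + 1^{2}\right) - 29360\right) + 53665 = \left(- 621 \left(7 + 1\right) - 29360\right) + 53665 = \left(\left(-621\right) 8 - 29360\right) + 53665 = \left(-4968 - 29360\right) + 53665 = -34328 + 53665 = 19337$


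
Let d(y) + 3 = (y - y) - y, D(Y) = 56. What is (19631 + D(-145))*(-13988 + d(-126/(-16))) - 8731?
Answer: -2204836665/8 ≈ -2.7560e+8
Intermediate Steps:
d(y) = -3 - y (d(y) = -3 + ((y - y) - y) = -3 + (0 - y) = -3 - y)
(19631 + D(-145))*(-13988 + d(-126/(-16))) - 8731 = (19631 + 56)*(-13988 + (-3 - (-126)/(-16))) - 8731 = 19687*(-13988 + (-3 - (-126)*(-1)/16)) - 8731 = 19687*(-13988 + (-3 - 1*63/8)) - 8731 = 19687*(-13988 + (-3 - 63/8)) - 8731 = 19687*(-13988 - 87/8) - 8731 = 19687*(-111991/8) - 8731 = -2204766817/8 - 8731 = -2204836665/8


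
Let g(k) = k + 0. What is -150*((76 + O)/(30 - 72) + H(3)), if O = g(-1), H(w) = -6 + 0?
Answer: 8175/7 ≈ 1167.9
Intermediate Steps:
g(k) = k
H(w) = -6
O = -1
-150*((76 + O)/(30 - 72) + H(3)) = -150*((76 - 1)/(30 - 72) - 6) = -150*(75/(-42) - 6) = -150*(75*(-1/42) - 6) = -150*(-25/14 - 6) = -150*(-109/14) = 8175/7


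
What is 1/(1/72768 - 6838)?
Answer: -72768/497587583 ≈ -0.00014624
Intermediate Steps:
1/(1/72768 - 6838) = 1/(-497587583/72768) = -72768/497587583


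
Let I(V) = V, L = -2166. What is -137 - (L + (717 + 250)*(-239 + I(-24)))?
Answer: 256350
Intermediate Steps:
-137 - (L + (717 + 250)*(-239 + I(-24))) = -137 - (-2166 + (717 + 250)*(-239 - 24)) = -137 - (-2166 + 967*(-263)) = -137 - (-2166 - 254321) = -137 - 1*(-256487) = -137 + 256487 = 256350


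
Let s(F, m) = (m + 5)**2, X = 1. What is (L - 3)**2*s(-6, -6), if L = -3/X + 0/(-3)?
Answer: 36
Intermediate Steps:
L = -3 (L = -3/1 + 0/(-3) = -3*1 + 0*(-1/3) = -3 + 0 = -3)
s(F, m) = (5 + m)**2
(L - 3)**2*s(-6, -6) = (-3 - 3)**2*(5 - 6)**2 = (-6)**2*(-1)**2 = 36*1 = 36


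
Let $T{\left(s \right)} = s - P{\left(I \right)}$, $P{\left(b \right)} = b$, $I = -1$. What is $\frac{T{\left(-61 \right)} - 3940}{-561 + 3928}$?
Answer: $- \frac{4000}{3367} \approx -1.188$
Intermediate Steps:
$T{\left(s \right)} = 1 + s$ ($T{\left(s \right)} = s - -1 = s + 1 = 1 + s$)
$\frac{T{\left(-61 \right)} - 3940}{-561 + 3928} = \frac{\left(1 - 61\right) - 3940}{-561 + 3928} = \frac{-60 - 3940}{3367} = \left(-4000\right) \frac{1}{3367} = - \frac{4000}{3367}$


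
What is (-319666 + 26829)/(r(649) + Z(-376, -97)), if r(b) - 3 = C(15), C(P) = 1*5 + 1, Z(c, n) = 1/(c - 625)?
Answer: -293129837/9008 ≈ -32541.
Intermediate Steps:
Z(c, n) = 1/(-625 + c)
C(P) = 6 (C(P) = 5 + 1 = 6)
r(b) = 9 (r(b) = 3 + 6 = 9)
(-319666 + 26829)/(r(649) + Z(-376, -97)) = (-319666 + 26829)/(9 + 1/(-625 - 376)) = -292837/(9 + 1/(-1001)) = -292837/(9 - 1/1001) = -292837/9008/1001 = -292837*1001/9008 = -293129837/9008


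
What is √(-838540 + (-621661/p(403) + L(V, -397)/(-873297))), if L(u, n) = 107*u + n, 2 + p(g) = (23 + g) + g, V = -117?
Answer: I*√48641322006146698074095/240738873 ≈ 916.13*I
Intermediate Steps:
p(g) = 21 + 2*g (p(g) = -2 + ((23 + g) + g) = -2 + (23 + 2*g) = 21 + 2*g)
L(u, n) = n + 107*u
√(-838540 + (-621661/p(403) + L(V, -397)/(-873297))) = √(-838540 + (-621661/(21 + 2*403) + (-397 + 107*(-117))/(-873297))) = √(-838540 + (-621661/(21 + 806) + (-397 - 12519)*(-1/873297))) = √(-838540 + (-621661/827 - 12916*(-1/873297))) = √(-838540 + (-621661*1/827 + 12916/873297)) = √(-838540 + (-621661/827 + 12916/873297)) = √(-838540 - 542884004785/722216619) = √(-606150407701045/722216619) = I*√48641322006146698074095/240738873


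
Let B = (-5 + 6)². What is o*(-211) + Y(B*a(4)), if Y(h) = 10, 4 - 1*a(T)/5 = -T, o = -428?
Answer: 90318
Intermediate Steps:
a(T) = 20 + 5*T (a(T) = 20 - (-5)*T = 20 + 5*T)
B = 1 (B = 1² = 1)
o*(-211) + Y(B*a(4)) = -428*(-211) + 10 = 90308 + 10 = 90318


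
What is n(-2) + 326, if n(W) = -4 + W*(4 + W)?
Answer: 318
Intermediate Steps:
n(-2) + 326 = (-4 + (-2)² + 4*(-2)) + 326 = (-4 + 4 - 8) + 326 = -8 + 326 = 318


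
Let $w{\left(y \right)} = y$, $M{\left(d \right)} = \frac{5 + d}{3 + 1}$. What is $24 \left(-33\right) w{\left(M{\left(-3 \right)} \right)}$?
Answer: $-396$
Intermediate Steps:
$M{\left(d \right)} = \frac{5}{4} + \frac{d}{4}$ ($M{\left(d \right)} = \frac{5 + d}{4} = \left(5 + d\right) \frac{1}{4} = \frac{5}{4} + \frac{d}{4}$)
$24 \left(-33\right) w{\left(M{\left(-3 \right)} \right)} = 24 \left(-33\right) \left(\frac{5}{4} + \frac{1}{4} \left(-3\right)\right) = - 792 \left(\frac{5}{4} - \frac{3}{4}\right) = \left(-792\right) \frac{1}{2} = -396$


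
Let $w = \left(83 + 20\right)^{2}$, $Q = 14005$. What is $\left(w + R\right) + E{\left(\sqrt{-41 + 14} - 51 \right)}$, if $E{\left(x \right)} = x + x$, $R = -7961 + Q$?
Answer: $16551 + 6 i \sqrt{3} \approx 16551.0 + 10.392 i$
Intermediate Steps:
$w = 10609$ ($w = 103^{2} = 10609$)
$R = 6044$ ($R = -7961 + 14005 = 6044$)
$E{\left(x \right)} = 2 x$
$\left(w + R\right) + E{\left(\sqrt{-41 + 14} - 51 \right)} = \left(10609 + 6044\right) + 2 \left(\sqrt{-41 + 14} - 51\right) = 16653 + 2 \left(\sqrt{-27} - 51\right) = 16653 + 2 \left(3 i \sqrt{3} - 51\right) = 16653 + 2 \left(-51 + 3 i \sqrt{3}\right) = 16653 - \left(102 - 6 i \sqrt{3}\right) = 16551 + 6 i \sqrt{3}$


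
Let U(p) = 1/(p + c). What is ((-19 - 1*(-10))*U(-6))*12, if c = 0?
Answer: 18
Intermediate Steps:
U(p) = 1/p (U(p) = 1/(p + 0) = 1/p)
((-19 - 1*(-10))*U(-6))*12 = ((-19 - 1*(-10))/(-6))*12 = ((-19 + 10)*(-⅙))*12 = -9*(-⅙)*12 = (3/2)*12 = 18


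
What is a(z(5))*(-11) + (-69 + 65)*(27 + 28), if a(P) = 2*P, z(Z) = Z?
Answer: -330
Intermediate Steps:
a(z(5))*(-11) + (-69 + 65)*(27 + 28) = (2*5)*(-11) + (-69 + 65)*(27 + 28) = 10*(-11) - 4*55 = -110 - 220 = -330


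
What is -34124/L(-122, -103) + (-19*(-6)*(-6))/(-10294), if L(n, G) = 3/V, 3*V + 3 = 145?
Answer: -24940341298/46323 ≈ -5.3840e+5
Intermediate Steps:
V = 142/3 (V = -1 + (⅓)*145 = -1 + 145/3 = 142/3 ≈ 47.333)
L(n, G) = 9/142 (L(n, G) = 3/(142/3) = 3*(3/142) = 9/142)
-34124/L(-122, -103) + (-19*(-6)*(-6))/(-10294) = -34124/9/142 + (-19*(-6)*(-6))/(-10294) = -34124*142/9 + (114*(-6))*(-1/10294) = -4845608/9 - 684*(-1/10294) = -4845608/9 + 342/5147 = -24940341298/46323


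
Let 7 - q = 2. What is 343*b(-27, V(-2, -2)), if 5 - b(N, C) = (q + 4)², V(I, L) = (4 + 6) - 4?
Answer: -26068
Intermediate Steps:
q = 5 (q = 7 - 1*2 = 7 - 2 = 5)
V(I, L) = 6 (V(I, L) = 10 - 4 = 6)
b(N, C) = -76 (b(N, C) = 5 - (5 + 4)² = 5 - 1*9² = 5 - 1*81 = 5 - 81 = -76)
343*b(-27, V(-2, -2)) = 343*(-76) = -26068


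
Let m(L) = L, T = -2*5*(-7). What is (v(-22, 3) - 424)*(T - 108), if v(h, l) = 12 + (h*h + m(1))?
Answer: -2774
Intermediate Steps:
T = 70 (T = -10*(-7) = 70)
v(h, l) = 13 + h² (v(h, l) = 12 + (h*h + 1) = 12 + (h² + 1) = 12 + (1 + h²) = 13 + h²)
(v(-22, 3) - 424)*(T - 108) = ((13 + (-22)²) - 424)*(70 - 108) = ((13 + 484) - 424)*(-38) = (497 - 424)*(-38) = 73*(-38) = -2774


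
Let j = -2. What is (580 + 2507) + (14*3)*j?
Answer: 3003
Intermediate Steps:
(580 + 2507) + (14*3)*j = (580 + 2507) + (14*3)*(-2) = 3087 + 42*(-2) = 3087 - 84 = 3003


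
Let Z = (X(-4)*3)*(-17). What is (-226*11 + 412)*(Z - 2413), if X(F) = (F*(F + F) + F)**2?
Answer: 87931378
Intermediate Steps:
X(F) = (F + 2*F**2)**2 (X(F) = (F*(2*F) + F)**2 = (2*F**2 + F)**2 = (F + 2*F**2)**2)
Z = -39984 (Z = (((-4)**2*(1 + 2*(-4))**2)*3)*(-17) = ((16*(1 - 8)**2)*3)*(-17) = ((16*(-7)**2)*3)*(-17) = ((16*49)*3)*(-17) = (784*3)*(-17) = 2352*(-17) = -39984)
(-226*11 + 412)*(Z - 2413) = (-226*11 + 412)*(-39984 - 2413) = (-2486 + 412)*(-42397) = -2074*(-42397) = 87931378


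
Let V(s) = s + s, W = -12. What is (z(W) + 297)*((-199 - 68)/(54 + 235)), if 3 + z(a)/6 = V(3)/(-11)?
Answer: -809811/3179 ≈ -254.74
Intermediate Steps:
V(s) = 2*s
z(a) = -234/11 (z(a) = -18 + 6*((2*3)/(-11)) = -18 + 6*(6*(-1/11)) = -18 + 6*(-6/11) = -18 - 36/11 = -234/11)
(z(W) + 297)*((-199 - 68)/(54 + 235)) = (-234/11 + 297)*((-199 - 68)/(54 + 235)) = 3033*(-267/289)/11 = 3033*(-267*1/289)/11 = (3033/11)*(-267/289) = -809811/3179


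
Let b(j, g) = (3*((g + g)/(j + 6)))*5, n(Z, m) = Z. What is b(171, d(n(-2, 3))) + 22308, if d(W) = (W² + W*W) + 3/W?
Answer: 1316237/59 ≈ 22309.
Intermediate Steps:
d(W) = 2*W² + 3/W (d(W) = (W² + W²) + 3/W = 2*W² + 3/W)
b(j, g) = 30*g/(6 + j) (b(j, g) = (3*((2*g)/(6 + j)))*5 = (3*(2*g/(6 + j)))*5 = (6*g/(6 + j))*5 = 30*g/(6 + j))
b(171, d(n(-2, 3))) + 22308 = 30*((3 + 2*(-2)³)/(-2))/(6 + 171) + 22308 = 30*(-(3 + 2*(-8))/2)/177 + 22308 = 30*(-(3 - 16)/2)*(1/177) + 22308 = 30*(-½*(-13))*(1/177) + 22308 = 30*(13/2)*(1/177) + 22308 = 65/59 + 22308 = 1316237/59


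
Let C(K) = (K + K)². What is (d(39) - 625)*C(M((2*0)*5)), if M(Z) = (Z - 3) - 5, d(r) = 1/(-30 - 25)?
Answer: -8800256/55 ≈ -1.6000e+5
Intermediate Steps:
d(r) = -1/55 (d(r) = 1/(-55) = -1/55)
M(Z) = -8 + Z (M(Z) = (-3 + Z) - 5 = -8 + Z)
C(K) = 4*K² (C(K) = (2*K)² = 4*K²)
(d(39) - 625)*C(M((2*0)*5)) = (-1/55 - 625)*(4*(-8 + (2*0)*5)²) = -137504*(-8 + 0*5)²/55 = -137504*(-8 + 0)²/55 = -137504*(-8)²/55 = -137504*64/55 = -34376/55*256 = -8800256/55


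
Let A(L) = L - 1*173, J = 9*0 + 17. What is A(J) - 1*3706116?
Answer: -3706272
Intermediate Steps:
J = 17 (J = 0 + 17 = 17)
A(L) = -173 + L (A(L) = L - 173 = -173 + L)
A(J) - 1*3706116 = (-173 + 17) - 1*3706116 = -156 - 3706116 = -3706272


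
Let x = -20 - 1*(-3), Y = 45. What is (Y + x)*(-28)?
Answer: -784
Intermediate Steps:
x = -17 (x = -20 + 3 = -17)
(Y + x)*(-28) = (45 - 17)*(-28) = 28*(-28) = -784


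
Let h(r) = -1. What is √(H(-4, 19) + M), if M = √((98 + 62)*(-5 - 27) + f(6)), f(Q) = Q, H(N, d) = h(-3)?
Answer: √(-1 + I*√5114) ≈ 5.938 + 6.0216*I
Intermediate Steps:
H(N, d) = -1
M = I*√5114 (M = √((98 + 62)*(-5 - 27) + 6) = √(160*(-32) + 6) = √(-5120 + 6) = √(-5114) = I*√5114 ≈ 71.512*I)
√(H(-4, 19) + M) = √(-1 + I*√5114)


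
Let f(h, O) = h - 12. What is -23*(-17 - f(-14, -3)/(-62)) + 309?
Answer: 21999/31 ≈ 709.65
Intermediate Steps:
f(h, O) = -12 + h
-23*(-17 - f(-14, -3)/(-62)) + 309 = -23*(-17 - (-12 - 14)/(-62)) + 309 = -23*(-17 - (-26)*(-1)/62) + 309 = -23*(-17 - 1*13/31) + 309 = -23*(-17 - 13/31) + 309 = -23*(-540/31) + 309 = 12420/31 + 309 = 21999/31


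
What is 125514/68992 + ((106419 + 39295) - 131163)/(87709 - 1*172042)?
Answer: 4790534785/2909151168 ≈ 1.6467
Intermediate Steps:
125514/68992 + ((106419 + 39295) - 131163)/(87709 - 1*172042) = 125514*(1/68992) + (145714 - 131163)/(87709 - 172042) = 62757/34496 + 14551/(-84333) = 62757/34496 + 14551*(-1/84333) = 62757/34496 - 14551/84333 = 4790534785/2909151168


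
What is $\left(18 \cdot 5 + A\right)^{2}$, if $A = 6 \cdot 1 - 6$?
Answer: $8100$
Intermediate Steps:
$A = 0$ ($A = 6 - 6 = 0$)
$\left(18 \cdot 5 + A\right)^{2} = \left(18 \cdot 5 + 0\right)^{2} = \left(90 + 0\right)^{2} = 90^{2} = 8100$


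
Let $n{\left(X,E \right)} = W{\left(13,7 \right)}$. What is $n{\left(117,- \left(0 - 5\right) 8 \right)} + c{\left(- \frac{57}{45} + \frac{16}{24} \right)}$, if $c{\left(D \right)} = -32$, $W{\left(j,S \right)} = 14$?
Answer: $-18$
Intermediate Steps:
$n{\left(X,E \right)} = 14$
$n{\left(117,- \left(0 - 5\right) 8 \right)} + c{\left(- \frac{57}{45} + \frac{16}{24} \right)} = 14 - 32 = -18$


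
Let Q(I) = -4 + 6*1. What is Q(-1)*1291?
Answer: 2582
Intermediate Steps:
Q(I) = 2 (Q(I) = -4 + 6 = 2)
Q(-1)*1291 = 2*1291 = 2582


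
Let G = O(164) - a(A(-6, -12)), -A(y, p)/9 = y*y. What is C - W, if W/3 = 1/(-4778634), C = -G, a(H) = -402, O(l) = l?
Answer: -901568947/1592878 ≈ -566.00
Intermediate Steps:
A(y, p) = -9*y² (A(y, p) = -9*y*y = -9*y²)
G = 566 (G = 164 - 1*(-402) = 164 + 402 = 566)
C = -566 (C = -1*566 = -566)
W = -1/1592878 (W = 3/(-4778634) = 3*(-1/4778634) = -1/1592878 ≈ -6.2779e-7)
C - W = -566 - 1*(-1/1592878) = -566 + 1/1592878 = -901568947/1592878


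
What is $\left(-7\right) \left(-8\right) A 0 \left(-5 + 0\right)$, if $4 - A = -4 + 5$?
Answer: $0$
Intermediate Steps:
$A = 3$ ($A = 4 - \left(-4 + 5\right) = 4 - 1 = 3$)
$\left(-7\right) \left(-8\right) A 0 \left(-5 + 0\right) = \left(-7\right) \left(-8\right) 3 \cdot 0 \left(-5 + 0\right) = 56 \cdot 3 \cdot 0 \left(-5\right) = 168 \cdot 0 = 0$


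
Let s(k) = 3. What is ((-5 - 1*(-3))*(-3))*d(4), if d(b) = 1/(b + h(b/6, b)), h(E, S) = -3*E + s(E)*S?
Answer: 3/7 ≈ 0.42857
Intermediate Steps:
h(E, S) = -3*E + 3*S
d(b) = 2/(7*b) (d(b) = 1/(b + (-3*b/6 + 3*b)) = 1/(b + (-b/2 + 3*b)) = 1/(b + 5*b/2) = 1/(7*b/2) = 2/(7*b))
((-5 - 1*(-3))*(-3))*d(4) = ((-5 - 1*(-3))*(-3))*((2/7)/4) = ((-5 + 3)*(-3))*((2/7)*(1/4)) = -2*(-3)*(1/14) = 6*(1/14) = 3/7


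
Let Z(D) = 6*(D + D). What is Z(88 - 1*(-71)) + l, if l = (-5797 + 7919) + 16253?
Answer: 20283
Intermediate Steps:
Z(D) = 12*D (Z(D) = 6*(2*D) = 12*D)
l = 18375 (l = 2122 + 16253 = 18375)
Z(88 - 1*(-71)) + l = 12*(88 - 1*(-71)) + 18375 = 12*(88 + 71) + 18375 = 12*159 + 18375 = 1908 + 18375 = 20283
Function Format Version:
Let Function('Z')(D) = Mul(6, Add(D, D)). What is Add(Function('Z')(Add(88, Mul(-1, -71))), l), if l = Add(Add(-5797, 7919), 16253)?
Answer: 20283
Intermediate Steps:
Function('Z')(D) = Mul(12, D) (Function('Z')(D) = Mul(6, Mul(2, D)) = Mul(12, D))
l = 18375 (l = Add(2122, 16253) = 18375)
Add(Function('Z')(Add(88, Mul(-1, -71))), l) = Add(Mul(12, Add(88, Mul(-1, -71))), 18375) = Add(Mul(12, Add(88, 71)), 18375) = Add(Mul(12, 159), 18375) = Add(1908, 18375) = 20283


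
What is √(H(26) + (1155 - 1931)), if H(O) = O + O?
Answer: 2*I*√181 ≈ 26.907*I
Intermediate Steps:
H(O) = 2*O
√(H(26) + (1155 - 1931)) = √(2*26 + (1155 - 1931)) = √(52 - 776) = √(-724) = 2*I*√181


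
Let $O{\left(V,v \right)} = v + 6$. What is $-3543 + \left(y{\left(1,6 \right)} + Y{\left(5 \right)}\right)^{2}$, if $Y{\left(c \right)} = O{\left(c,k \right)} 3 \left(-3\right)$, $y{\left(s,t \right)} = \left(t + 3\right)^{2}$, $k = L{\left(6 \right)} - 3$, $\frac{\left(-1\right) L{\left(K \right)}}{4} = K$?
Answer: $69357$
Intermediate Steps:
$L{\left(K \right)} = - 4 K$
$k = -27$ ($k = \left(-4\right) 6 - 3 = -24 - 3 = -27$)
$O{\left(V,v \right)} = 6 + v$
$y{\left(s,t \right)} = \left(3 + t\right)^{2}$
$Y{\left(c \right)} = 189$ ($Y{\left(c \right)} = \left(6 - 27\right) 3 \left(-3\right) = \left(-21\right) 3 \left(-3\right) = \left(-63\right) \left(-3\right) = 189$)
$-3543 + \left(y{\left(1,6 \right)} + Y{\left(5 \right)}\right)^{2} = -3543 + \left(\left(3 + 6\right)^{2} + 189\right)^{2} = -3543 + \left(9^{2} + 189\right)^{2} = -3543 + \left(81 + 189\right)^{2} = -3543 + 270^{2} = -3543 + 72900 = 69357$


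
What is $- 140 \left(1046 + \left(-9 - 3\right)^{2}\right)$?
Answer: $-166600$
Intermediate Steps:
$- 140 \left(1046 + \left(-9 - 3\right)^{2}\right) = - 140 \left(1046 + \left(-12\right)^{2}\right) = - 140 \left(1046 + 144\right) = \left(-140\right) 1190 = -166600$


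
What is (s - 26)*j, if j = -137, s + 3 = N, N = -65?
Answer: 12878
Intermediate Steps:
s = -68 (s = -3 - 65 = -68)
(s - 26)*j = (-68 - 26)*(-137) = -94*(-137) = 12878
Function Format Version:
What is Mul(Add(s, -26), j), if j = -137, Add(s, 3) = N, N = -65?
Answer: 12878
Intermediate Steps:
s = -68 (s = Add(-3, -65) = -68)
Mul(Add(s, -26), j) = Mul(Add(-68, -26), -137) = Mul(-94, -137) = 12878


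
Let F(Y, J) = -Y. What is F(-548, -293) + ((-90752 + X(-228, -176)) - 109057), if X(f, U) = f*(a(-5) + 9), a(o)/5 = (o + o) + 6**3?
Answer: -436153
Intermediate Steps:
a(o) = 1080 + 10*o (a(o) = 5*((o + o) + 6**3) = 5*(2*o + 216) = 5*(216 + 2*o) = 1080 + 10*o)
X(f, U) = 1039*f (X(f, U) = f*((1080 + 10*(-5)) + 9) = f*((1080 - 50) + 9) = f*(1030 + 9) = f*1039 = 1039*f)
F(-548, -293) + ((-90752 + X(-228, -176)) - 109057) = -1*(-548) + ((-90752 + 1039*(-228)) - 109057) = 548 + ((-90752 - 236892) - 109057) = 548 + (-327644 - 109057) = 548 - 436701 = -436153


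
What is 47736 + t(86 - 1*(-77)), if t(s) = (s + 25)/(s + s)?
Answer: 7781062/163 ≈ 47737.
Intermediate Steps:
t(s) = (25 + s)/(2*s) (t(s) = (25 + s)/((2*s)) = (25 + s)*(1/(2*s)) = (25 + s)/(2*s))
47736 + t(86 - 1*(-77)) = 47736 + (25 + (86 - 1*(-77)))/(2*(86 - 1*(-77))) = 47736 + (25 + (86 + 77))/(2*(86 + 77)) = 47736 + (½)*(25 + 163)/163 = 47736 + (½)*(1/163)*188 = 47736 + 94/163 = 7781062/163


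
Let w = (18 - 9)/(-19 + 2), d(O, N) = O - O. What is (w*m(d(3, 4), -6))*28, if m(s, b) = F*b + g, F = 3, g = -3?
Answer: 5292/17 ≈ 311.29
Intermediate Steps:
d(O, N) = 0
m(s, b) = -3 + 3*b (m(s, b) = 3*b - 3 = -3 + 3*b)
w = -9/17 (w = 9/(-17) = 9*(-1/17) = -9/17 ≈ -0.52941)
(w*m(d(3, 4), -6))*28 = -9*(-3 + 3*(-6))/17*28 = -9*(-3 - 18)/17*28 = -9/17*(-21)*28 = (189/17)*28 = 5292/17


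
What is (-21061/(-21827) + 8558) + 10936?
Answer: 425516599/21827 ≈ 19495.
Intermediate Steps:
(-21061/(-21827) + 8558) + 10936 = (-21061*(-1/21827) + 8558) + 10936 = (21061/21827 + 8558) + 10936 = 186816527/21827 + 10936 = 425516599/21827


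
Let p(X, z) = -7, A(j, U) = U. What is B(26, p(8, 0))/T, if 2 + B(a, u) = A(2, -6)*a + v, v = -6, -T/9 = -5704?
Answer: -41/12834 ≈ -0.0031946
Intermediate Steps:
T = 51336 (T = -9*(-5704) = 51336)
B(a, u) = -8 - 6*a (B(a, u) = -2 + (-6*a - 6) = -2 + (-6 - 6*a) = -8 - 6*a)
B(26, p(8, 0))/T = (-8 - 6*26)/51336 = (-8 - 156)*(1/51336) = -164*1/51336 = -41/12834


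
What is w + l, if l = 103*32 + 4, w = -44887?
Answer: -41587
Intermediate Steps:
l = 3300 (l = 3296 + 4 = 3300)
w + l = -44887 + 3300 = -41587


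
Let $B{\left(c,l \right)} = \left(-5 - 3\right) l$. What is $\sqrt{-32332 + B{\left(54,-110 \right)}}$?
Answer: $2 i \sqrt{7863} \approx 177.35 i$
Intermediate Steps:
$B{\left(c,l \right)} = - 8 l$
$\sqrt{-32332 + B{\left(54,-110 \right)}} = \sqrt{-32332 - -880} = \sqrt{-32332 + 880} = \sqrt{-31452} = 2 i \sqrt{7863}$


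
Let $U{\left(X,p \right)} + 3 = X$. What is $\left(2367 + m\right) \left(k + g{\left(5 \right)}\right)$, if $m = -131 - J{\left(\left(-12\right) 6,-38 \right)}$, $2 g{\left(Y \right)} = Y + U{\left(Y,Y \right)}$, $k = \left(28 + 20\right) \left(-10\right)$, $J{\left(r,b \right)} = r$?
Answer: $-1099762$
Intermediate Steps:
$U{\left(X,p \right)} = -3 + X$
$k = -480$ ($k = 48 \left(-10\right) = -480$)
$g{\left(Y \right)} = - \frac{3}{2} + Y$ ($g{\left(Y \right)} = \frac{Y + \left(-3 + Y\right)}{2} = \frac{-3 + 2 Y}{2} = - \frac{3}{2} + Y$)
$m = -59$ ($m = -131 - \left(-12\right) 6 = -131 - -72 = -131 + 72 = -59$)
$\left(2367 + m\right) \left(k + g{\left(5 \right)}\right) = \left(2367 - 59\right) \left(-480 + \left(- \frac{3}{2} + 5\right)\right) = 2308 \left(-480 + \frac{7}{2}\right) = 2308 \left(- \frac{953}{2}\right) = -1099762$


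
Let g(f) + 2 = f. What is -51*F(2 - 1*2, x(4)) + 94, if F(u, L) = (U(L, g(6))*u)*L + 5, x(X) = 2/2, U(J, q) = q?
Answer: -161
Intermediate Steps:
g(f) = -2 + f
x(X) = 1 (x(X) = 2*(½) = 1)
F(u, L) = 5 + 4*L*u (F(u, L) = ((-2 + 6)*u)*L + 5 = (4*u)*L + 5 = 4*L*u + 5 = 5 + 4*L*u)
-51*F(2 - 1*2, x(4)) + 94 = -51*(5 + 4*1*(2 - 1*2)) + 94 = -51*(5 + 4*1*(2 - 2)) + 94 = -51*(5 + 4*1*0) + 94 = -51*(5 + 0) + 94 = -51*5 + 94 = -255 + 94 = -161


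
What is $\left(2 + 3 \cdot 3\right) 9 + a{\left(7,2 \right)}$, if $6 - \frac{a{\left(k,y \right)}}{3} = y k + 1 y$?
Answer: $69$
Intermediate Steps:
$a{\left(k,y \right)} = 18 - 3 y - 3 k y$ ($a{\left(k,y \right)} = 18 - 3 \left(y k + 1 y\right) = 18 - 3 \left(k y + y\right) = 18 - 3 \left(y + k y\right) = 18 - \left(3 y + 3 k y\right) = 18 - 3 y - 3 k y$)
$\left(2 + 3 \cdot 3\right) 9 + a{\left(7,2 \right)} = \left(2 + 3 \cdot 3\right) 9 - \left(-12 + 42\right) = \left(2 + 9\right) 9 - 30 = 11 \cdot 9 - 30 = 99 - 30 = 69$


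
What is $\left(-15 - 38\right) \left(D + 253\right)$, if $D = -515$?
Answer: $13886$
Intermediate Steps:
$\left(-15 - 38\right) \left(D + 253\right) = \left(-15 - 38\right) \left(-515 + 253\right) = \left(-15 - 38\right) \left(-262\right) = \left(-53\right) \left(-262\right) = 13886$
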